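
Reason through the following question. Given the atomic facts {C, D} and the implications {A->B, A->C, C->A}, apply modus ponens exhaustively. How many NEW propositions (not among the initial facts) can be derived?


Initial facts: {C, D}
Apply modus ponens to closure:
  C and C->A  =>  A
  A and A->B  =>  B
Final known: {A, B, C, D}
New propositions: {A, B}
Count = 2

2


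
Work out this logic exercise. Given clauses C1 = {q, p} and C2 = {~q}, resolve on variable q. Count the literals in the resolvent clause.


Remove q from C1 and ~q from C2.
C1 remainder: {p}
C2 remainder: {}
Union (resolvent): {p}
Resolvent has 1 literal(s).

1


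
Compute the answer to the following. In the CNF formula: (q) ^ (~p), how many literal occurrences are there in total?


Counting literals in each clause:
Clause 1: 1 literal(s)
Clause 2: 1 literal(s)
Total = 2

2


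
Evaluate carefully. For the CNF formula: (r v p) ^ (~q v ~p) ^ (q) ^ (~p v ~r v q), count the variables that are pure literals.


Check each variable for pure literal status:
p: mixed (not pure)
q: mixed (not pure)
r: mixed (not pure)
Pure literal count = 0

0


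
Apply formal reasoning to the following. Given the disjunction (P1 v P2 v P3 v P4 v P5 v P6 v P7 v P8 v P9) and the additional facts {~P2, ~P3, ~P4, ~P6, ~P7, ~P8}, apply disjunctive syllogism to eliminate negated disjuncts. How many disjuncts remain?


Original disjuncts (9): P1, P2, P3, P4, P5, P6, P7, P8, P9
Negated (eliminate): ~P2, ~P3, ~P4, ~P6, ~P7, ~P8
Remaining disjuncts: P1, P5, P9
Count = 9 - 6 = 3

3


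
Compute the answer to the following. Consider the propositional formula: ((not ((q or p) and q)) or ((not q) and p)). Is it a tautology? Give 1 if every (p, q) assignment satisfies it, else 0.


Check all 4 assignments:
p=0, q=0: 1
p=0, q=1: 0
p=1, q=0: 1
p=1, q=1: 0
Satisfying count = 2/4.
Tautology iff count = 4: no.

0


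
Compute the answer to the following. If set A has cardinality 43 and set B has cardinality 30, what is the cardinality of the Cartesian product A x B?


The Cartesian product A x B contains all ordered pairs (a, b).
|A x B| = |A| * |B| = 43 * 30 = 1290

1290


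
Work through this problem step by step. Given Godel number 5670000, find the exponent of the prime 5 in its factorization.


Factorize 5670000 by dividing by 5 repeatedly.
Division steps: 5 divides 5670000 exactly 4 time(s).
Exponent of 5 = 4

4


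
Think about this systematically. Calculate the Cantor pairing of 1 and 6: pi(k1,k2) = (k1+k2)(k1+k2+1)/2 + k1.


k1 + k2 = 7
(k1+k2)(k1+k2+1)/2 = 7 * 8 / 2 = 28
pi = 28 + 1 = 29

29


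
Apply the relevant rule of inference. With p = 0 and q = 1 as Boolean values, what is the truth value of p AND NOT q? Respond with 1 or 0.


p = 0, q = 1
Operation: p AND NOT q
Evaluate: 0 AND NOT 1 = 0

0


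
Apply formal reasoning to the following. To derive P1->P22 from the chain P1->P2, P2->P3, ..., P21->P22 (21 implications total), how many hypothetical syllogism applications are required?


With 21 implications in a chain connecting 22 propositions:
P1->P2, P2->P3, ..., P21->P22
Steps needed = (number of implications) - 1 = 21 - 1 = 20

20


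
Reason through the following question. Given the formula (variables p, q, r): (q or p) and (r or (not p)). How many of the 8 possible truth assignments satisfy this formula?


Evaluate all 8 assignments for p, q, r:
p=0, q=0, r=0: 0
p=0, q=0, r=1: 0
p=0, q=1, r=0: 1
p=0, q=1, r=1: 1
p=1, q=0, r=0: 0
p=1, q=0, r=1: 1
p=1, q=1, r=0: 0
p=1, q=1, r=1: 1
Satisfying count = 4

4


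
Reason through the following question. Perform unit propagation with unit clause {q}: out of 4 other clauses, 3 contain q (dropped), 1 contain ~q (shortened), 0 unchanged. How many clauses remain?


Satisfied (removed): 3
Shortened (remain): 1
Unchanged (remain): 0
Remaining = 1 + 0 = 1

1


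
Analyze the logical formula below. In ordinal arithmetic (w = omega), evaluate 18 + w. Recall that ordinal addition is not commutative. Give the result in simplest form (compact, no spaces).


Compute 18 + w.
Ordinal + is associative but NOT commutative; for finite n>0, n + w = w but w + n stays w+n.
Any finite left addend is absorbed by w on the right: 18 + w = w.
Result = w

w


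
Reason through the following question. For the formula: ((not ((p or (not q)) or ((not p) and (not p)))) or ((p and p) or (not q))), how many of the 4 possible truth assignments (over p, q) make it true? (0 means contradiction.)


Check all 4 assignments:
p=0, q=0: 1
p=0, q=1: 0
p=1, q=0: 1
p=1, q=1: 1
Count of True = 3

3


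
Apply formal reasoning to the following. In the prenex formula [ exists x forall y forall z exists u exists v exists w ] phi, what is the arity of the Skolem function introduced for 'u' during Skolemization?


Quantifier prefix: exists x forall y forall z exists u exists v exists w
'u' is existentially quantified at position 4.
Universal variables preceding it: y, z
Skolem function arity = 2

2


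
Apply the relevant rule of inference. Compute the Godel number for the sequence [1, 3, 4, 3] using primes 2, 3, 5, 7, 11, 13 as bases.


Encode each element as an exponent of the corresponding prime:
  2^1 = 2
  3^3 = 27
  5^4 = 625
  7^3 = 343
Product = 2 * 27 * 625 * 343 = 11576250

11576250


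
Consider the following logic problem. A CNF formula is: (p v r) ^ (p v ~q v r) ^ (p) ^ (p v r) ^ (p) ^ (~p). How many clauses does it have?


A CNF formula is a conjunction of clauses.
Clauses are separated by ^.
Counting the conjuncts: 6 clauses.

6


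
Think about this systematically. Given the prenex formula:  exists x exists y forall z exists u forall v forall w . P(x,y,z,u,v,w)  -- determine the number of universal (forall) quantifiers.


Quantifier prefix: exists x exists y forall z exists u forall v forall w
Mark each quantifier type:
  E E U E U U
Universal count = 3, Existential count = 3
Asked for universal (forall) quantifiers: 3

3


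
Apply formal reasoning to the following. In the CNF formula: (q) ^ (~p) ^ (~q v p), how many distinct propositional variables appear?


Identify each variable that appears in the formula.
Variables found: p, q
Count = 2

2


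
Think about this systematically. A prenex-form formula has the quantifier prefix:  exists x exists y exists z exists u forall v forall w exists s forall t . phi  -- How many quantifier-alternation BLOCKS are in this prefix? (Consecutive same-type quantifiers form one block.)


Quantifier-type sequence: E E E E A A E A  (A=forall, E=exists)
Group into maximal same-type runs:
  Ex4 | Ax2 | Ex1 | Ax1
Number of blocks = 4

4


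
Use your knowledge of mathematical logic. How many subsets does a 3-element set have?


The power set of a set with n elements has 2^n elements.
|P(S)| = 2^3 = 8

8


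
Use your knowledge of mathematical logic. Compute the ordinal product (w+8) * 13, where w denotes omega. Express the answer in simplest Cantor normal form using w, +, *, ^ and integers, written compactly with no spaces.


Compute (w+8) * 13.
Ordinal * is associative and left-distributive over +, but NOT commutative; for finite n>1, n*w = w but w*n stays w*n.
(w+8) * 13 = (w+8) repeated 13 times. Each intermediate +8 is absorbed by the following w; only the last survives: w*13+8.
Result = w*13+8

w*13+8


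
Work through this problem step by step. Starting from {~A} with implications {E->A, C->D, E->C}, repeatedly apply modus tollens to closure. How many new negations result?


Initial negated facts: {~A}
Apply modus tollens to closure:
  ~A and E->A  =>  ~E
Final negated: {~A, ~E}
New negations: {~E}
Count = 1

1


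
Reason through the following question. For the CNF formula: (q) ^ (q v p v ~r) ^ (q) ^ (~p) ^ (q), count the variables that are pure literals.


Check each variable for pure literal status:
p: mixed (not pure)
q: pure positive
r: pure negative
Pure literal count = 2

2


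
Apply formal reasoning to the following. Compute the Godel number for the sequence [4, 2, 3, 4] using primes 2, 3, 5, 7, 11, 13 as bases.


Encode each element as an exponent of the corresponding prime:
  2^4 = 16
  3^2 = 9
  5^3 = 125
  7^4 = 2401
Product = 16 * 9 * 125 * 2401 = 43218000

43218000


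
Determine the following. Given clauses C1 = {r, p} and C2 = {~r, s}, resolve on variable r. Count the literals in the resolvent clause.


Remove r from C1 and ~r from C2.
C1 remainder: {p}
C2 remainder: {s}
Union (resolvent): {p, s}
Resolvent has 2 literal(s).

2


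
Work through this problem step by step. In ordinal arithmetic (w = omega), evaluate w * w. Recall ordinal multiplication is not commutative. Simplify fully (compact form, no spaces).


Compute w * w.
Ordinal * is associative and left-distributive over +, but NOT commutative; for finite n>1, n*w = w but w*n stays w*n.
w * w = w^2 by definition.
Result = w^2

w^2


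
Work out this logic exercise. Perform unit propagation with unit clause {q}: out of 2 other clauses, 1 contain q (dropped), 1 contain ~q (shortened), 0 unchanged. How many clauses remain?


Satisfied (removed): 1
Shortened (remain): 1
Unchanged (remain): 0
Remaining = 1 + 0 = 1

1


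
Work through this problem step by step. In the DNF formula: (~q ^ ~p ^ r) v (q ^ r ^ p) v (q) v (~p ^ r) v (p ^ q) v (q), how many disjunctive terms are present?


A DNF formula is a disjunction of terms (conjunctions).
Terms are separated by v.
Counting the disjuncts: 6 terms.

6


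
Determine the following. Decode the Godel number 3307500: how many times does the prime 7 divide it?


Factorize 3307500 by dividing by 7 repeatedly.
Division steps: 7 divides 3307500 exactly 2 time(s).
Exponent of 7 = 2

2


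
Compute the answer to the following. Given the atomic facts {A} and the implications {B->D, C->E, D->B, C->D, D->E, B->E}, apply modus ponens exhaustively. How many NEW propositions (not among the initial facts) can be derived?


Initial facts: {A}
Apply modus ponens to closure:
  (no implication fires)
Final known: {A}
New propositions: {(none)}
Count = 0

0


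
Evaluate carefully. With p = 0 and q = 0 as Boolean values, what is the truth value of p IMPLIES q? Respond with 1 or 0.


p = 0, q = 0
Operation: p IMPLIES q
Evaluate: 0 IMPLIES 0 = 1

1


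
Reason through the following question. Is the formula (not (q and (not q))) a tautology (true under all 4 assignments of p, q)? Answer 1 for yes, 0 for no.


Check all 4 assignments:
p=0, q=0: 1
p=0, q=1: 1
p=1, q=0: 1
p=1, q=1: 1
Satisfying count = 4/4.
Tautology iff count = 4: yes.

1


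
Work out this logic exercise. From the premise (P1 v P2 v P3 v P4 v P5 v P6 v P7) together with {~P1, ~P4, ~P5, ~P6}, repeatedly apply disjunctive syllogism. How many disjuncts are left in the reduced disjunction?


Original disjuncts (7): P1, P2, P3, P4, P5, P6, P7
Negated (eliminate): ~P1, ~P4, ~P5, ~P6
Remaining disjuncts: P2, P3, P7
Count = 7 - 4 = 3

3


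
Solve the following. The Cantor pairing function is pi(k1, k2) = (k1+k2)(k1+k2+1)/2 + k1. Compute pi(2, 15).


k1 + k2 = 17
(k1+k2)(k1+k2+1)/2 = 17 * 18 / 2 = 153
pi = 153 + 2 = 155

155


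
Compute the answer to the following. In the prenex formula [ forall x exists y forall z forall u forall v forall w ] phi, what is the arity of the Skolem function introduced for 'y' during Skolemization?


Quantifier prefix: forall x exists y forall z forall u forall v forall w
'y' is existentially quantified at position 2.
Universal variables preceding it: x
Skolem function arity = 1

1


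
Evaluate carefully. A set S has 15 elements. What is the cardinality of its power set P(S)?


The power set of a set with n elements has 2^n elements.
|P(S)| = 2^15 = 32768

32768


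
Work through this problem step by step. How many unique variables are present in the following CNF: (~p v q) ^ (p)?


Identify each variable that appears in the formula.
Variables found: p, q
Count = 2

2


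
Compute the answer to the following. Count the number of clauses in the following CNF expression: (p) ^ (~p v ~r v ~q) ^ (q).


A CNF formula is a conjunction of clauses.
Clauses are separated by ^.
Counting the conjuncts: 3 clauses.

3


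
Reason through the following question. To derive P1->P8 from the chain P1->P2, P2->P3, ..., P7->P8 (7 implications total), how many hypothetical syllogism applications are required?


With 7 implications in a chain connecting 8 propositions:
P1->P2, P2->P3, ..., P7->P8
Steps needed = (number of implications) - 1 = 7 - 1 = 6

6


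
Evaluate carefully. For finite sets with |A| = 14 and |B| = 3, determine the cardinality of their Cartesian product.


The Cartesian product A x B contains all ordered pairs (a, b).
|A x B| = |A| * |B| = 14 * 3 = 42

42


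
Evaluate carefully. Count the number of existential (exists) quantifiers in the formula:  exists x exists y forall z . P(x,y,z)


Quantifier prefix: exists x exists y forall z
Mark each quantifier type:
  E E U
Universal count = 1, Existential count = 2
Asked for existential (exists) quantifiers: 2

2


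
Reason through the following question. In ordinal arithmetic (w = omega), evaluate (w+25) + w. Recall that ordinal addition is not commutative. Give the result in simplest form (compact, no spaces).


Compute (w+25) + w.
Ordinal + is associative but NOT commutative; for finite n>0, n + w = w but w + n stays w+n.
(w+25) + w = w + (25+w) = w + w = w*2 (the finite tail 25 is absorbed by the right w).
Result = w*2

w*2


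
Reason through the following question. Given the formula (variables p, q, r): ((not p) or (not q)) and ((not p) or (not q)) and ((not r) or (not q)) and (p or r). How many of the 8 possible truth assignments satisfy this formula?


Evaluate all 8 assignments for p, q, r:
p=0, q=0, r=0: 0
p=0, q=0, r=1: 1
p=0, q=1, r=0: 0
p=0, q=1, r=1: 0
p=1, q=0, r=0: 1
p=1, q=0, r=1: 1
p=1, q=1, r=0: 0
p=1, q=1, r=1: 0
Satisfying count = 3

3


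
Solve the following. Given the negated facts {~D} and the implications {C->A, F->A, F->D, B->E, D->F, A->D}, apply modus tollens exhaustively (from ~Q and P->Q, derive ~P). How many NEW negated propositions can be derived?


Initial negated facts: {~D}
Apply modus tollens to closure:
  ~D and F->D  =>  ~F
  ~D and A->D  =>  ~A
  ~A and C->A  =>  ~C
Final negated: {~A, ~C, ~D, ~F}
New negations: {~A, ~C, ~F}
Count = 3

3


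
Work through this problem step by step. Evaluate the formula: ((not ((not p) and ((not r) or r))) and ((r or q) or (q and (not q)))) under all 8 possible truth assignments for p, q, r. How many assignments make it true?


Check all 8 assignments:
p=0, q=0, r=0: 0
p=0, q=0, r=1: 0
p=0, q=1, r=0: 0
p=0, q=1, r=1: 0
p=1, q=0, r=0: 0
p=1, q=0, r=1: 1
p=1, q=1, r=0: 1
p=1, q=1, r=1: 1
Count of True = 3

3


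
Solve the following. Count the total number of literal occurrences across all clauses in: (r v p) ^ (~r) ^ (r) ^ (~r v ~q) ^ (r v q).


Counting literals in each clause:
Clause 1: 2 literal(s)
Clause 2: 1 literal(s)
Clause 3: 1 literal(s)
Clause 4: 2 literal(s)
Clause 5: 2 literal(s)
Total = 8

8


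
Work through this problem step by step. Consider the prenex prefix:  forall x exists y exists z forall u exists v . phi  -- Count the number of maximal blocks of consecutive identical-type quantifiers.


Quantifier-type sequence: A E E A E  (A=forall, E=exists)
Group into maximal same-type runs:
  Ax1 | Ex2 | Ax1 | Ex1
Number of blocks = 4

4


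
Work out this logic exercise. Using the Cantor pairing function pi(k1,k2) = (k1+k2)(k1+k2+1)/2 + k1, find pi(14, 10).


k1 + k2 = 24
(k1+k2)(k1+k2+1)/2 = 24 * 25 / 2 = 300
pi = 300 + 14 = 314

314


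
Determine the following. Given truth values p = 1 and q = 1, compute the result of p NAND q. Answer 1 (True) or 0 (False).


p = 1, q = 1
Operation: p NAND q
Evaluate: 1 NAND 1 = 0

0


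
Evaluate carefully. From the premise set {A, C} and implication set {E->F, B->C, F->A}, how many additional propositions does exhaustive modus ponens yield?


Initial facts: {A, C}
Apply modus ponens to closure:
  (no implication fires)
Final known: {A, C}
New propositions: {(none)}
Count = 0

0


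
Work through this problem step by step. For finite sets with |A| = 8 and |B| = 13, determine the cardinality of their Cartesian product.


The Cartesian product A x B contains all ordered pairs (a, b).
|A x B| = |A| * |B| = 8 * 13 = 104

104


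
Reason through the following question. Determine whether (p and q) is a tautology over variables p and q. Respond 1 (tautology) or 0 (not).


Check all 4 assignments:
p=0, q=0: 0
p=0, q=1: 0
p=1, q=0: 0
p=1, q=1: 1
Satisfying count = 1/4.
Tautology iff count = 4: no.

0


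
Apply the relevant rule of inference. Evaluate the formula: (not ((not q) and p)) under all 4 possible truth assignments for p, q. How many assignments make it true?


Check all 4 assignments:
p=0, q=0: 1
p=0, q=1: 1
p=1, q=0: 0
p=1, q=1: 1
Count of True = 3

3


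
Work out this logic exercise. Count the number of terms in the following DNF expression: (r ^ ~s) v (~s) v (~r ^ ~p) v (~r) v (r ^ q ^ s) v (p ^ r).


A DNF formula is a disjunction of terms (conjunctions).
Terms are separated by v.
Counting the disjuncts: 6 terms.

6


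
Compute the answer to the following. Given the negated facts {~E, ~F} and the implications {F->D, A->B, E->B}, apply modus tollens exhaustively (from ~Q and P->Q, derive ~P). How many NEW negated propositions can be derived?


Initial negated facts: {~E, ~F}
Apply modus tollens to closure:
  (no implication fires)
Final negated: {~E, ~F}
New negations: {(none)}
Count = 0

0


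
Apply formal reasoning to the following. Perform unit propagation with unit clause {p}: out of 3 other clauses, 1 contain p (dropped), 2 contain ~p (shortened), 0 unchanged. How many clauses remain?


Satisfied (removed): 1
Shortened (remain): 2
Unchanged (remain): 0
Remaining = 2 + 0 = 2

2


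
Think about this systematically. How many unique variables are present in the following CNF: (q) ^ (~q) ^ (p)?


Identify each variable that appears in the formula.
Variables found: p, q
Count = 2

2


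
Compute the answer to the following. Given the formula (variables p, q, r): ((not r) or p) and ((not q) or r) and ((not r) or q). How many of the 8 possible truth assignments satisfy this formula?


Evaluate all 8 assignments for p, q, r:
p=0, q=0, r=0: 1
p=0, q=0, r=1: 0
p=0, q=1, r=0: 0
p=0, q=1, r=1: 0
p=1, q=0, r=0: 1
p=1, q=0, r=1: 0
p=1, q=1, r=0: 0
p=1, q=1, r=1: 1
Satisfying count = 3

3


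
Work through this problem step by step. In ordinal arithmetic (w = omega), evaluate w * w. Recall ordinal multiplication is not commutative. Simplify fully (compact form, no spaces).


Compute w * w.
Ordinal * is associative and left-distributive over +, but NOT commutative; for finite n>1, n*w = w but w*n stays w*n.
w * w = w^2 by definition.
Result = w^2

w^2


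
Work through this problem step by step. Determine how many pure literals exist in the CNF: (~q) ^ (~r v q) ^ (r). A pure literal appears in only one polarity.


Check each variable for pure literal status:
p: absent (not pure)
q: mixed (not pure)
r: mixed (not pure)
Pure literal count = 0

0


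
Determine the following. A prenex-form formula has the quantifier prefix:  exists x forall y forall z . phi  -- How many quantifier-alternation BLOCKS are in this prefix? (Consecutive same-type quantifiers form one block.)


Quantifier-type sequence: E A A  (A=forall, E=exists)
Group into maximal same-type runs:
  Ex1 | Ax2
Number of blocks = 2

2


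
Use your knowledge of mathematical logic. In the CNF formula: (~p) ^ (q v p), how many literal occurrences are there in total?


Counting literals in each clause:
Clause 1: 1 literal(s)
Clause 2: 2 literal(s)
Total = 3

3


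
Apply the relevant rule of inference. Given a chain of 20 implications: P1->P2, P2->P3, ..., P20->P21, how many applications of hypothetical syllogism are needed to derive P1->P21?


With 20 implications in a chain connecting 21 propositions:
P1->P2, P2->P3, ..., P20->P21
Steps needed = (number of implications) - 1 = 20 - 1 = 19

19


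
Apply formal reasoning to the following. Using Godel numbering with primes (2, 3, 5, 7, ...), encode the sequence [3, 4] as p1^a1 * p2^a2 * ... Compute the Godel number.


Encode each element as an exponent of the corresponding prime:
  2^3 = 8
  3^4 = 81
Product = 8 * 81 = 648

648


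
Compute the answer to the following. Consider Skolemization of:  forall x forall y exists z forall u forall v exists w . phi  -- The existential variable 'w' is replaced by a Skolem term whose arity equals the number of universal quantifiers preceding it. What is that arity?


Quantifier prefix: forall x forall y exists z forall u forall v exists w
'w' is existentially quantified at position 6.
Universal variables preceding it: x, y, u, v
Skolem function arity = 4

4


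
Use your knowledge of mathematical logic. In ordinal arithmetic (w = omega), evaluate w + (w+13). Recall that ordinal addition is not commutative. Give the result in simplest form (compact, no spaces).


Compute w + (w+13).
Ordinal + is associative but NOT commutative; for finite n>0, n + w = w but w + n stays w+n.
w + (w+13) = (w+w) + 13 = w*2+13.
Result = w*2+13

w*2+13


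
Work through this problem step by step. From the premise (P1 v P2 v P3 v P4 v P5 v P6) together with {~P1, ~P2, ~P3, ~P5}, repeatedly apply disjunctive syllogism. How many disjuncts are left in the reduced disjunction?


Original disjuncts (6): P1, P2, P3, P4, P5, P6
Negated (eliminate): ~P1, ~P2, ~P3, ~P5
Remaining disjuncts: P4, P6
Count = 6 - 4 = 2

2


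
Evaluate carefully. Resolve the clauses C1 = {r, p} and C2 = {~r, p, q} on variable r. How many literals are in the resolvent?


Remove r from C1 and ~r from C2.
C1 remainder: {p}
C2 remainder: {p, q}
Union (resolvent): {p, q}
Resolvent has 2 literal(s).

2


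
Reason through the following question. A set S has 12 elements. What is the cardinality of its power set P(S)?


The power set of a set with n elements has 2^n elements.
|P(S)| = 2^12 = 4096

4096


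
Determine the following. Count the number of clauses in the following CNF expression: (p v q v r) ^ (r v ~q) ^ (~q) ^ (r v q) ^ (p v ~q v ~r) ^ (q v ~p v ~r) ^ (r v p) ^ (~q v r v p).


A CNF formula is a conjunction of clauses.
Clauses are separated by ^.
Counting the conjuncts: 8 clauses.

8


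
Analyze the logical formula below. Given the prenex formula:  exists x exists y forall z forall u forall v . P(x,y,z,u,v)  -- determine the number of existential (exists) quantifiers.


Quantifier prefix: exists x exists y forall z forall u forall v
Mark each quantifier type:
  E E U U U
Universal count = 3, Existential count = 2
Asked for existential (exists) quantifiers: 2

2


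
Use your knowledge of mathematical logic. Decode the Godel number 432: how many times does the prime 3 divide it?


Factorize 432 by dividing by 3 repeatedly.
Division steps: 3 divides 432 exactly 3 time(s).
Exponent of 3 = 3

3


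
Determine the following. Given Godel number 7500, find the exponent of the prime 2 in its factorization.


Factorize 7500 by dividing by 2 repeatedly.
Division steps: 2 divides 7500 exactly 2 time(s).
Exponent of 2 = 2

2


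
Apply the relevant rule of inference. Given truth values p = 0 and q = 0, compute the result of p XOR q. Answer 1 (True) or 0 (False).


p = 0, q = 0
Operation: p XOR q
Evaluate: 0 XOR 0 = 0

0


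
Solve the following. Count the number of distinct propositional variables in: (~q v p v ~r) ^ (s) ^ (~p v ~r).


Identify each variable that appears in the formula.
Variables found: p, q, r, s
Count = 4

4


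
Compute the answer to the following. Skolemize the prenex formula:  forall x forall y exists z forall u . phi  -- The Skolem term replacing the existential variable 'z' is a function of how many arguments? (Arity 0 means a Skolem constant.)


Quantifier prefix: forall x forall y exists z forall u
'z' is existentially quantified at position 3.
Universal variables preceding it: x, y
Skolem function arity = 2

2


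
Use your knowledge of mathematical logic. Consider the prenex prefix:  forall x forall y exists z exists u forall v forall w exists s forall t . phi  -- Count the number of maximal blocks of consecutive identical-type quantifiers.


Quantifier-type sequence: A A E E A A E A  (A=forall, E=exists)
Group into maximal same-type runs:
  Ax2 | Ex2 | Ax2 | Ex1 | Ax1
Number of blocks = 5

5


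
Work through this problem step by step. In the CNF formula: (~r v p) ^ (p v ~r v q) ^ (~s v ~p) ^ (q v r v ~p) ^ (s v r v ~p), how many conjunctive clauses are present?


A CNF formula is a conjunction of clauses.
Clauses are separated by ^.
Counting the conjuncts: 5 clauses.

5


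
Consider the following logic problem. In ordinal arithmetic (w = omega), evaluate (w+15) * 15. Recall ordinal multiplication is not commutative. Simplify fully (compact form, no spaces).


Compute (w+15) * 15.
Ordinal * is associative and left-distributive over +, but NOT commutative; for finite n>1, n*w = w but w*n stays w*n.
(w+15) * 15 = (w+15) repeated 15 times. Each intermediate +15 is absorbed by the following w; only the last survives: w*15+15.
Result = w*15+15

w*15+15


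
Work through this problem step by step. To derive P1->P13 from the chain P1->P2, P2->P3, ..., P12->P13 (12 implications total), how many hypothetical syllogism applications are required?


With 12 implications in a chain connecting 13 propositions:
P1->P2, P2->P3, ..., P12->P13
Steps needed = (number of implications) - 1 = 12 - 1 = 11

11


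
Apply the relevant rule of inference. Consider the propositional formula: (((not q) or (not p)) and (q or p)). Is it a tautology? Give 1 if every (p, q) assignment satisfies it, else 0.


Check all 4 assignments:
p=0, q=0: 0
p=0, q=1: 1
p=1, q=0: 1
p=1, q=1: 0
Satisfying count = 2/4.
Tautology iff count = 4: no.

0


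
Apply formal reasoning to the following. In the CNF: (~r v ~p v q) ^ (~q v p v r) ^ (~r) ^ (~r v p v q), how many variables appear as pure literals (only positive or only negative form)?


Check each variable for pure literal status:
p: mixed (not pure)
q: mixed (not pure)
r: mixed (not pure)
Pure literal count = 0

0


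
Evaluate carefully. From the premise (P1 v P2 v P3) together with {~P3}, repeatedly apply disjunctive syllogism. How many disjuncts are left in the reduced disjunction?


Original disjuncts (3): P1, P2, P3
Negated (eliminate): ~P3
Remaining disjuncts: P1, P2
Count = 3 - 1 = 2

2


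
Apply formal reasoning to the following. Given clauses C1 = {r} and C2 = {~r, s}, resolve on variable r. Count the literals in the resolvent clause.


Remove r from C1 and ~r from C2.
C1 remainder: {}
C2 remainder: {s}
Union (resolvent): {s}
Resolvent has 1 literal(s).

1


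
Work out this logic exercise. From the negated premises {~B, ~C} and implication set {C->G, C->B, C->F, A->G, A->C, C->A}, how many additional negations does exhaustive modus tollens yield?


Initial negated facts: {~B, ~C}
Apply modus tollens to closure:
  ~C and A->C  =>  ~A
Final negated: {~A, ~B, ~C}
New negations: {~A}
Count = 1

1


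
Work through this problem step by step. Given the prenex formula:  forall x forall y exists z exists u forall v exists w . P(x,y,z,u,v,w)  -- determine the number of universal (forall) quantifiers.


Quantifier prefix: forall x forall y exists z exists u forall v exists w
Mark each quantifier type:
  U U E E U E
Universal count = 3, Existential count = 3
Asked for universal (forall) quantifiers: 3

3


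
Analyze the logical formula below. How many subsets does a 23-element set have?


The power set of a set with n elements has 2^n elements.
|P(S)| = 2^23 = 8388608

8388608


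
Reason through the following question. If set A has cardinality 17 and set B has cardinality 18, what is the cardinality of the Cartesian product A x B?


The Cartesian product A x B contains all ordered pairs (a, b).
|A x B| = |A| * |B| = 17 * 18 = 306

306


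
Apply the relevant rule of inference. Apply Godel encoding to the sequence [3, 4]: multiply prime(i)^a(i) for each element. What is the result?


Encode each element as an exponent of the corresponding prime:
  2^3 = 8
  3^4 = 81
Product = 8 * 81 = 648

648


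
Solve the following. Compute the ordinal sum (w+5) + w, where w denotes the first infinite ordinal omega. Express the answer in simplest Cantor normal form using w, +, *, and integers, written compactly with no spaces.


Compute (w+5) + w.
Ordinal + is associative but NOT commutative; for finite n>0, n + w = w but w + n stays w+n.
(w+5) + w = w + (5+w) = w + w = w*2 (the finite tail 5 is absorbed by the right w).
Result = w*2

w*2


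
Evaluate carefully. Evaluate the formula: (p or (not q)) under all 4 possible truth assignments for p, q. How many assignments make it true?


Check all 4 assignments:
p=0, q=0: 1
p=0, q=1: 0
p=1, q=0: 1
p=1, q=1: 1
Count of True = 3

3


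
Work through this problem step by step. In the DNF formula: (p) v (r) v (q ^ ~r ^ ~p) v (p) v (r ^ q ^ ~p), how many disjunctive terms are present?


A DNF formula is a disjunction of terms (conjunctions).
Terms are separated by v.
Counting the disjuncts: 5 terms.

5


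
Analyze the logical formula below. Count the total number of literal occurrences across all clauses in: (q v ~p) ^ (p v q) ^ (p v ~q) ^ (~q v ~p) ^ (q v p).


Counting literals in each clause:
Clause 1: 2 literal(s)
Clause 2: 2 literal(s)
Clause 3: 2 literal(s)
Clause 4: 2 literal(s)
Clause 5: 2 literal(s)
Total = 10

10


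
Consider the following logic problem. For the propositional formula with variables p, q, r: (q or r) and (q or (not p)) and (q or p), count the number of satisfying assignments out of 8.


Evaluate all 8 assignments for p, q, r:
p=0, q=0, r=0: 0
p=0, q=0, r=1: 0
p=0, q=1, r=0: 1
p=0, q=1, r=1: 1
p=1, q=0, r=0: 0
p=1, q=0, r=1: 0
p=1, q=1, r=0: 1
p=1, q=1, r=1: 1
Satisfying count = 4

4


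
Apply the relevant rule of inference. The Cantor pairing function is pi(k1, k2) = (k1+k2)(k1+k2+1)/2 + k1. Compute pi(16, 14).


k1 + k2 = 30
(k1+k2)(k1+k2+1)/2 = 30 * 31 / 2 = 465
pi = 465 + 16 = 481

481


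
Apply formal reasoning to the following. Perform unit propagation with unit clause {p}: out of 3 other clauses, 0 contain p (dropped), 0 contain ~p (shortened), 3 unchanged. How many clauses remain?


Satisfied (removed): 0
Shortened (remain): 0
Unchanged (remain): 3
Remaining = 0 + 3 = 3

3


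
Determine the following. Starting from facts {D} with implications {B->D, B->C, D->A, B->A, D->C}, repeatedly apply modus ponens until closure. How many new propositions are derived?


Initial facts: {D}
Apply modus ponens to closure:
  D and D->A  =>  A
  D and D->C  =>  C
Final known: {A, C, D}
New propositions: {A, C}
Count = 2

2


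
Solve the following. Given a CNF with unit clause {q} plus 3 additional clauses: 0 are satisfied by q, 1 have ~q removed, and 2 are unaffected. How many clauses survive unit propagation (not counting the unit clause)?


Satisfied (removed): 0
Shortened (remain): 1
Unchanged (remain): 2
Remaining = 1 + 2 = 3

3


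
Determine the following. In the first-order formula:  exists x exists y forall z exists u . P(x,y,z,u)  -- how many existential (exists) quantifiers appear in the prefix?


Quantifier prefix: exists x exists y forall z exists u
Mark each quantifier type:
  E E U E
Universal count = 1, Existential count = 3
Asked for existential (exists) quantifiers: 3

3


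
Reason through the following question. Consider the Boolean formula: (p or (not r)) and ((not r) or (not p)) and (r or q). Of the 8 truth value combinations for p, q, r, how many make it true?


Evaluate all 8 assignments for p, q, r:
p=0, q=0, r=0: 0
p=0, q=0, r=1: 0
p=0, q=1, r=0: 1
p=0, q=1, r=1: 0
p=1, q=0, r=0: 0
p=1, q=0, r=1: 0
p=1, q=1, r=0: 1
p=1, q=1, r=1: 0
Satisfying count = 2

2


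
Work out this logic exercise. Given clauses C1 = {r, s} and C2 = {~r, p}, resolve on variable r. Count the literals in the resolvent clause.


Remove r from C1 and ~r from C2.
C1 remainder: {s}
C2 remainder: {p}
Union (resolvent): {p, s}
Resolvent has 2 literal(s).

2


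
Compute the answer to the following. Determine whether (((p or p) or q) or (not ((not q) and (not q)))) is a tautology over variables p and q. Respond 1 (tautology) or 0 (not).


Check all 4 assignments:
p=0, q=0: 0
p=0, q=1: 1
p=1, q=0: 1
p=1, q=1: 1
Satisfying count = 3/4.
Tautology iff count = 4: no.

0


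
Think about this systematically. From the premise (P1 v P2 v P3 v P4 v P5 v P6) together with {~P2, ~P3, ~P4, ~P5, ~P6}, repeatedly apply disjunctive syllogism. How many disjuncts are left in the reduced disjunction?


Original disjuncts (6): P1, P2, P3, P4, P5, P6
Negated (eliminate): ~P2, ~P3, ~P4, ~P5, ~P6
Remaining disjuncts: P1
Count = 6 - 5 = 1

1


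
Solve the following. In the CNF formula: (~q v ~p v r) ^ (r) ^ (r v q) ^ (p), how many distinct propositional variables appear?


Identify each variable that appears in the formula.
Variables found: p, q, r
Count = 3

3


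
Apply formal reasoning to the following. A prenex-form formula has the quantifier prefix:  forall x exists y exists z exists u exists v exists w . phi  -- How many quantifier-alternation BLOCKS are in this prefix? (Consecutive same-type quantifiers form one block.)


Quantifier-type sequence: A E E E E E  (A=forall, E=exists)
Group into maximal same-type runs:
  Ax1 | Ex5
Number of blocks = 2

2


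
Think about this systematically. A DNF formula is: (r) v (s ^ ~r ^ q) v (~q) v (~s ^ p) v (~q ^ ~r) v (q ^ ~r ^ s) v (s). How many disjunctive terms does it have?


A DNF formula is a disjunction of terms (conjunctions).
Terms are separated by v.
Counting the disjuncts: 7 terms.

7


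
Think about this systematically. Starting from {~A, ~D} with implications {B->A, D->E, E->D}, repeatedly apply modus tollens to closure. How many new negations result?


Initial negated facts: {~A, ~D}
Apply modus tollens to closure:
  ~A and B->A  =>  ~B
  ~D and E->D  =>  ~E
Final negated: {~A, ~B, ~D, ~E}
New negations: {~B, ~E}
Count = 2

2


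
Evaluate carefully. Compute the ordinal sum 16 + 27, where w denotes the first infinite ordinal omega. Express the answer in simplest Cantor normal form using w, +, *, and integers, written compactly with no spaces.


Compute 16 + 27.
Ordinal + is associative but NOT commutative; for finite n>0, n + w = w but w + n stays w+n.
Both operands finite; ordinal + agrees with natural +: 16 + 27 = 43.
Result = 43

43


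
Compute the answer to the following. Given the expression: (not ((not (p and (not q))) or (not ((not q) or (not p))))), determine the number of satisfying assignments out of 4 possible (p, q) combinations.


Check all 4 assignments:
p=0, q=0: 0
p=0, q=1: 0
p=1, q=0: 1
p=1, q=1: 0
Count of True = 1

1


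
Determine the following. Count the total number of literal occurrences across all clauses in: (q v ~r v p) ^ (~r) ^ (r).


Counting literals in each clause:
Clause 1: 3 literal(s)
Clause 2: 1 literal(s)
Clause 3: 1 literal(s)
Total = 5

5


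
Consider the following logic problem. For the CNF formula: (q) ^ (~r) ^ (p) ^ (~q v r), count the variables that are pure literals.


Check each variable for pure literal status:
p: pure positive
q: mixed (not pure)
r: mixed (not pure)
Pure literal count = 1

1


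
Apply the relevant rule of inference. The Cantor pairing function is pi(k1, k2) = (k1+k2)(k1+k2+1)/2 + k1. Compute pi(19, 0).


k1 + k2 = 19
(k1+k2)(k1+k2+1)/2 = 19 * 20 / 2 = 190
pi = 190 + 19 = 209

209


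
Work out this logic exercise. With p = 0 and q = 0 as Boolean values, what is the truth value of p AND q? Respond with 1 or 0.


p = 0, q = 0
Operation: p AND q
Evaluate: 0 AND 0 = 0

0


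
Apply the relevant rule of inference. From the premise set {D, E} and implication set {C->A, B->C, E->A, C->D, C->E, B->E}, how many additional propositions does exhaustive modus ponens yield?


Initial facts: {D, E}
Apply modus ponens to closure:
  E and E->A  =>  A
Final known: {A, D, E}
New propositions: {A}
Count = 1

1


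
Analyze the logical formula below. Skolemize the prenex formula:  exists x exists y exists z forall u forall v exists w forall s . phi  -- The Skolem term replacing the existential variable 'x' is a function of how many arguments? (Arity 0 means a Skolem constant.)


Quantifier prefix: exists x exists y exists z forall u forall v exists w forall s
'x' is existentially quantified at position 1.
No universal quantifiers precede it.
Skolem function arity = 0 (a Skolem constant)

0


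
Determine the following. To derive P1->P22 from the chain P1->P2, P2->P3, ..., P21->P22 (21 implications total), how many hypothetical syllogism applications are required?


With 21 implications in a chain connecting 22 propositions:
P1->P2, P2->P3, ..., P21->P22
Steps needed = (number of implications) - 1 = 21 - 1 = 20

20


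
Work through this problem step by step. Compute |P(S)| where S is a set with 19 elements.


The power set of a set with n elements has 2^n elements.
|P(S)| = 2^19 = 524288

524288


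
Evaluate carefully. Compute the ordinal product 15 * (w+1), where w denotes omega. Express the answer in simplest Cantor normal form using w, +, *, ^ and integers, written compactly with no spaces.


Compute 15 * (w+1).
Ordinal * is associative and left-distributive over +, but NOT commutative; for finite n>1, n*w = w but w*n stays w*n.
By left-distributivity: 15 * (w+1) = 15*w + 15*1 = w + 15 = w+15.
Result = w+15

w+15


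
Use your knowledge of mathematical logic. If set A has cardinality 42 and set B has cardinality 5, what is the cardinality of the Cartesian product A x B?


The Cartesian product A x B contains all ordered pairs (a, b).
|A x B| = |A| * |B| = 42 * 5 = 210

210


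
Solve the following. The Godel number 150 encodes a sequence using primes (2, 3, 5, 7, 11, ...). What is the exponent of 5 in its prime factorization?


Factorize 150 by dividing by 5 repeatedly.
Division steps: 5 divides 150 exactly 2 time(s).
Exponent of 5 = 2

2


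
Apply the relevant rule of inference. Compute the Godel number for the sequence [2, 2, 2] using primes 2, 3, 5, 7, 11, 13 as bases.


Encode each element as an exponent of the corresponding prime:
  2^2 = 4
  3^2 = 9
  5^2 = 25
Product = 4 * 9 * 25 = 900

900


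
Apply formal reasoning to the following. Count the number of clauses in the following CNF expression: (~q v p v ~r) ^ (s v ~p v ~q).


A CNF formula is a conjunction of clauses.
Clauses are separated by ^.
Counting the conjuncts: 2 clauses.

2


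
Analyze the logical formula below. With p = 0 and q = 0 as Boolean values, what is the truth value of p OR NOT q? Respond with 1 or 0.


p = 0, q = 0
Operation: p OR NOT q
Evaluate: 0 OR NOT 0 = 1

1


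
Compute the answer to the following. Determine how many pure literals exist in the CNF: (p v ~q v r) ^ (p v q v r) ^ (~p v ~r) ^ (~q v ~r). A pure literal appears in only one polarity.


Check each variable for pure literal status:
p: mixed (not pure)
q: mixed (not pure)
r: mixed (not pure)
Pure literal count = 0

0


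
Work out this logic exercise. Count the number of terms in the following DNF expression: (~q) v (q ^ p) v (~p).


A DNF formula is a disjunction of terms (conjunctions).
Terms are separated by v.
Counting the disjuncts: 3 terms.

3


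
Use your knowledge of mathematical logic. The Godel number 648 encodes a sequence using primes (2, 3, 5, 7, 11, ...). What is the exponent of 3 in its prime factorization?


Factorize 648 by dividing by 3 repeatedly.
Division steps: 3 divides 648 exactly 4 time(s).
Exponent of 3 = 4

4
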